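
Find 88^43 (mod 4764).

43 in binary is 101011, i.e. 43 = 32 + 8 + 2 + 1.
88^1 ≡ 88 (mod 4764)
88^2 ≡ 88^2 = 7744 ≡ 2980 (mod 4764)
88^4 ≡ 2980^2 = 8880400 ≡ 304 (mod 4764)
88^8 ≡ 304^2 = 92416 ≡ 1900 (mod 4764)
88^16 ≡ 1900^2 = 3610000 ≡ 3652 (mod 4764)
88^32 ≡ 3652^2 = 13337104 ≡ 2668 (mod 4764)
88^43 = 88^32 · 88^8 · 88^2 · 88^1 ≡ 2668 · 1900 · 2980 · 88 (mod 4764).
Accumulate the product:
2668 · 1900 = 5069200 ≡ 304
304 · 2980 = 905920 ≡ 760
760 · 88 = 66880 ≡ 184

184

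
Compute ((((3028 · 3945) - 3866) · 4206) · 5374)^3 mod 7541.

4521

3028 · 3945 = 11945460 ≡ 516 (mod 7541)
516 - 3866 = -3350 ≡ 4191 (mod 7541)
4191 · 4206 = 17627346 ≡ 4029 (mod 7541)
4029 · 5374 = 21651846 ≡ 1635 (mod 7541)
(1635)^3 ≡ 4521 (mod 7541)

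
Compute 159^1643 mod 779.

159^1 ≡ 159 (mod 779)
159^2 ≡ 159^2 = 25281 ≡ 353 (mod 779)
159^4 ≡ 353^2 = 124609 ≡ 748 (mod 779)
159^8 ≡ 748^2 = 559504 ≡ 182 (mod 779)
159^16 ≡ 182^2 = 33124 ≡ 406 (mod 779)
159^32 ≡ 406^2 = 164836 ≡ 467 (mod 779)
159^64 ≡ 467^2 = 218089 ≡ 748 (mod 779)
159^128 ≡ 748^2 = 559504 ≡ 182 (mod 779)
159^256 ≡ 182^2 = 33124 ≡ 406 (mod 779)
159^512 ≡ 406^2 = 164836 ≡ 467 (mod 779)
159^1024 ≡ 467^2 = 218089 ≡ 748 (mod 779)
159^1643 = 159^1024 · 159^512 · 159^64 · 159^32 · 159^8 · 159^2 · 159^1 ≡ 748 · 467 · 748 · 467 · 182 · 353 · 159 (mod 779).
Accumulate the product:
748 · 467 = 349316 ≡ 324
324 · 748 = 242352 ≡ 83
83 · 467 = 38761 ≡ 590
590 · 182 = 107380 ≡ 657
657 · 353 = 231921 ≡ 558
558 · 159 = 88722 ≡ 695

695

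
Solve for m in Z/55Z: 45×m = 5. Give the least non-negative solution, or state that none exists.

gcd(45, 55) = 5, and 5 | 5, so solutions exist.
Divide through by 5: 9×m ≡ 1 (mod 11).
9⁻¹ ≡ 5 (mod 11).
m ≡ 5×1 ≡ 5 (mod 11).
The smallest non-negative solution is m = 5.

5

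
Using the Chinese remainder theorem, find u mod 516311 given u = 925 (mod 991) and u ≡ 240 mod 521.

991⁻¹ mod 521: 991*143 ≡ 1 (mod 521), so 991⁻¹ ≡ 143.
u = 925 + 991*((240 − 925)*143 mod 521) = 925 + 991*514 = 510299.

510299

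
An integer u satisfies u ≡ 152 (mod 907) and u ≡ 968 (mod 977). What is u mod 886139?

907⁻¹ mod 977: 907·321 ≡ 1 (mod 977), so 907⁻¹ ≡ 321.
u = 152 + 907·((968 − 152)·321 mod 977) = 152 + 907·100 = 90852.

90852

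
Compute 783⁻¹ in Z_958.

958 = 1*783 + 175
783 = 4*175 + 83
175 = 2*83 + 9
83 = 9*9 + 2
9 = 4*2 + 1
2 = 2*1 + 0
gcd(783, 958) = 1, so the inverse exists.
Back-substitute for 1:
1 = 1*9 − 4*2
  = −4*83 + 37*9
  = 37*175 − 78*83
  = −78*783 + 349*175
  = 349*958 − 427*783
So 783⁻¹ ≡ −427 ≡ 531 (mod 958).

531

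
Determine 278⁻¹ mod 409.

Run the extended Euclidean algorithm:
409 = 1×278 + 131
278 = 2×131 + 16
131 = 8×16 + 3
16 = 5×3 + 1
3 = 3×1 + 0
gcd(278, 409) = 1, so the inverse exists.
Bézout: 1 = −87×409 + 128×278.
So 278⁻¹ ≡ 128 (mod 409).

128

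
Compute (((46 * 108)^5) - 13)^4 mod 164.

141

46 * 108 = 4968 ≡ 48 (mod 164)
(48)^5 ≡ 120 (mod 164)
120 - 13 = 107
(107)^4 ≡ 141 (mod 164)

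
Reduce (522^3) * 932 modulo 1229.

1041

(522)^3 ≡ 791 (mod 1229)
791 * 932 = 737212 ≡ 1041 (mod 1229)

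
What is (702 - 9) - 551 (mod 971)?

142

702 - 9 = 693
693 - 551 = 142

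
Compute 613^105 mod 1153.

By square-and-multiply:
105 in binary is 1101001, i.e. 105 = 64 + 32 + 8 + 1.
613^1 ≡ 613 (mod 1153)
613^2 ≡ 613^2 = 375769 ≡ 1044 (mod 1153)
613^4 ≡ 1044^2 = 1089936 ≡ 351 (mod 1153)
613^8 ≡ 351^2 = 123201 ≡ 983 (mod 1153)
613^16 ≡ 983^2 = 966289 ≡ 75 (mod 1153)
613^32 ≡ 75^2 = 5625 ≡ 1013 (mod 1153)
613^64 ≡ 1013^2 = 1026169 ≡ 1152 (mod 1153)
613^105 = 613^64 · 613^32 · 613^8 · 613^1 ≡ 1152 · 1013 · 983 · 613 (mod 1153).
Accumulate the product:
1152 · 1013 = 1166976 ≡ 140
140 · 983 = 137620 ≡ 413
413 · 613 = 253169 ≡ 662

662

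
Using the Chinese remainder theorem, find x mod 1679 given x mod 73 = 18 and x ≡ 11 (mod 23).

73⁻¹ mod 23: 73×6 ≡ 1 (mod 23), so 73⁻¹ ≡ 6.
x = 18 + 73×((11 − 18)×6 mod 23) = 18 + 73×4 = 310.
Check: 310 mod 73 = 18, 310 mod 23 = 11. ✓

310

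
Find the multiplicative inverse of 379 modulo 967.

967 = 2×379 + 209
379 = 1×209 + 170
209 = 1×170 + 39
170 = 4×39 + 14
39 = 2×14 + 11
14 = 1×11 + 3
11 = 3×3 + 2
3 = 1×2 + 1
2 = 2×1 + 0
gcd(379, 967) = 1, so the inverse exists.
Back-substitute for 1:
1 = 1×3 − 1×2
  = −1×11 + 4×3
  = 4×14 − 5×11
  = −5×39 + 14×14
  = 14×170 − 61×39
  = −61×209 + 75×170
  = 75×379 − 136×209
  = −136×967 + 347×379
So 379⁻¹ ≡ 347 (mod 967).

347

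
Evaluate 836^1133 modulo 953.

Compute successive squares:
1133 in binary is 10001101101, i.e. 1133 = 1024 + 64 + 32 + 8 + 4 + 1.
836^1 ≡ 836 (mod 953)
836^2 ≡ 836^2 = 698896 ≡ 347 (mod 953)
836^4 ≡ 347^2 = 120409 ≡ 331 (mod 953)
836^8 ≡ 331^2 = 109561 ≡ 919 (mod 953)
836^16 ≡ 919^2 = 844561 ≡ 203 (mod 953)
836^32 ≡ 203^2 = 41209 ≡ 230 (mod 953)
836^64 ≡ 230^2 = 52900 ≡ 485 (mod 953)
836^128 ≡ 485^2 = 235225 ≡ 787 (mod 953)
836^256 ≡ 787^2 = 619369 ≡ 872 (mod 953)
836^512 ≡ 872^2 = 760384 ≡ 843 (mod 953)
836^1024 ≡ 843^2 = 710649 ≡ 664 (mod 953)
836^1133 = 836^1024 × 836^64 × 836^32 × 836^8 × 836^4 × 836^1 ≡ 664 × 485 × 230 × 919 × 331 × 836 (mod 953).
Accumulate the product:
664 × 485 = 322040 ≡ 879
879 × 230 = 202170 ≡ 134
134 × 919 = 123146 ≡ 209
209 × 331 = 69179 ≡ 563
563 × 836 = 470668 ≡ 839

839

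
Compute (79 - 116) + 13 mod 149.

125

79 - 116 = -37 ≡ 112 (mod 149)
112 + 13 = 125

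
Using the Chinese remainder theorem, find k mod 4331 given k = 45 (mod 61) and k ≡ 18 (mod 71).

61⁻¹ mod 71: 61×7 ≡ 1 (mod 71), so 61⁻¹ ≡ 7.
k = 45 + 61×((18 − 45)×7 mod 71) = 45 + 61×24 = 1509.
Check: 1509 mod 61 = 45, 1509 mod 71 = 18. ✓

1509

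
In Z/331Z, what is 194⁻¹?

331 = 1×194 + 137
194 = 1×137 + 57
137 = 2×57 + 23
57 = 2×23 + 11
23 = 2×11 + 1
11 = 11×1 + 0
gcd(194, 331) = 1, so the inverse exists.
Back-substitute for 1:
1 = 1×23 − 2×11
  = −2×57 + 5×23
  = 5×137 − 12×57
  = −12×194 + 17×137
  = 17×331 − 29×194
So 194⁻¹ ≡ −29 ≡ 302 (mod 331).

302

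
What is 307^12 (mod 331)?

319

12 in binary is 1100, i.e. 12 = 8 + 4.
307^1 ≡ 307 (mod 331)
307^2 ≡ 307^2 = 94249 ≡ 245 (mod 331)
307^4 ≡ 245^2 = 60025 ≡ 114 (mod 331)
307^8 ≡ 114^2 = 12996 ≡ 87 (mod 331)
307^12 = 307^8 * 307^4 ≡ 87 * 114 (mod 331).
87 * 114 = 9918 ≡ 319 (mod 331).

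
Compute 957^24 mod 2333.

Compute successive squares:
24 in binary is 11000, i.e. 24 = 16 + 8.
957^1 ≡ 957 (mod 2333)
957^2 ≡ 957^2 = 915849 ≡ 1313 (mod 2333)
957^4 ≡ 1313^2 = 1723969 ≡ 2215 (mod 2333)
957^8 ≡ 2215^2 = 4906225 ≡ 2259 (mod 2333)
957^16 ≡ 2259^2 = 5103081 ≡ 810 (mod 2333)
957^24 = 957^16 × 957^8 ≡ 810 × 2259 (mod 2333).
810 × 2259 = 1829790 ≡ 718 (mod 2333).

718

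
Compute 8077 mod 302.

225

8077 = 26×302 + 225, so 8077 ≡ 225 (mod 302).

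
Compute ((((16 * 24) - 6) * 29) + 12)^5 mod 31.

0

16 * 24 = 384 ≡ 12 (mod 31)
12 - 6 = 6
6 * 29 = 174 ≡ 19 (mod 31)
19 + 12 = 31 ≡ 0 (mod 31)
(0)^5 ≡ 0 (mod 31)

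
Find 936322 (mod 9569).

936322 = 97*9569 + 8129, so 936322 ≡ 8129 (mod 9569).

8129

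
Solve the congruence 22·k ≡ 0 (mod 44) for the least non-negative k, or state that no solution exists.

gcd(22, 44) = 22, and 22 | 0, so solutions exist.
Divide through by 22: 1·k ≡ 0 (mod 2).
1⁻¹ ≡ 1 (mod 2).
k ≡ 1·0 ≡ 0 (mod 2).
The smallest non-negative solution is k = 0.

0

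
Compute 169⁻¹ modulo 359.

359 = 2×169 + 21
169 = 8×21 + 1
21 = 21×1 + 0
gcd(169, 359) = 1, so the inverse exists.
Back-substitute for 1:
1 = 1×169 − 8×21
  = −8×359 + 17×169
So 169⁻¹ ≡ 17 (mod 359).

17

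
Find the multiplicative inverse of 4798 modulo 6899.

1609

Apply the Euclidean algorithm and back-substitute:
6899 = 1·4798 + 2101
4798 = 2·2101 + 596
2101 = 3·596 + 313
596 = 1·313 + 283
313 = 1·283 + 30
283 = 9·30 + 13
30 = 2·13 + 4
13 = 3·4 + 1
4 = 4·1 + 0
gcd(4798, 6899) = 1, so the inverse exists.
Back-substitute for 1:
1 = 1·13 − 3·4
  = −3·30 + 7·13
  = 7·283 − 66·30
  = −66·313 + 73·283
  = 73·596 − 139·313
  = −139·2101 + 490·596
  = 490·4798 − 1119·2101
  = −1119·6899 + 1609·4798
So 4798⁻¹ ≡ 1609 (mod 6899).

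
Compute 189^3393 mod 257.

189

By square-and-multiply:
3393 in binary is 110101000001, i.e. 3393 = 2048 + 1024 + 256 + 64 + 1.
189^1 ≡ 189 (mod 257)
189^2 ≡ 189^2 = 35721 ≡ 255 (mod 257)
189^4 ≡ 255^2 = 65025 ≡ 4 (mod 257)
189^8 ≡ 4^2 = 16 (mod 257)
189^16 ≡ 16^2 = 256 (mod 257)
189^32 ≡ 256^2 = 65536 ≡ 1 (mod 257)
189^64 ≡ 1^2 = 1 (mod 257)
189^128 ≡ 1^2 = 1 (mod 257)
189^256 ≡ 1^2 = 1 (mod 257)
189^512 ≡ 1^2 = 1 (mod 257)
189^1024 ≡ 1^2 = 1 (mod 257)
189^2048 ≡ 1^2 = 1 (mod 257)
189^3393 = 189^2048 * 189^1024 * 189^256 * 189^64 * 189^1 ≡ 1 * 1 * 1 * 1 * 189 (mod 257).
Accumulate the product:
1 * 1 = 1
1 * 1 = 1
1 * 1 = 1
1 * 189 = 189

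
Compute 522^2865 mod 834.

84

522^1 ≡ 522 (mod 834)
522^2 ≡ 522^2 = 272484 ≡ 600 (mod 834)
522^4 ≡ 600^2 = 360000 ≡ 546 (mod 834)
522^8 ≡ 546^2 = 298116 ≡ 378 (mod 834)
522^16 ≡ 378^2 = 142884 ≡ 270 (mod 834)
522^32 ≡ 270^2 = 72900 ≡ 342 (mod 834)
522^64 ≡ 342^2 = 116964 ≡ 204 (mod 834)
522^128 ≡ 204^2 = 41616 ≡ 750 (mod 834)
522^256 ≡ 750^2 = 562500 ≡ 384 (mod 834)
522^512 ≡ 384^2 = 147456 ≡ 672 (mod 834)
522^1024 ≡ 672^2 = 451584 ≡ 390 (mod 834)
522^2048 ≡ 390^2 = 152100 ≡ 312 (mod 834)
522^2865 = 522^2048 · 522^512 · 522^256 · 522^32 · 522^16 · 522^1 ≡ 312 · 672 · 384 · 342 · 270 · 522 (mod 834).
Accumulate the product:
312 · 672 = 209664 ≡ 330
330 · 384 = 126720 ≡ 786
786 · 342 = 268812 ≡ 264
264 · 270 = 71280 ≡ 390
390 · 522 = 203580 ≡ 84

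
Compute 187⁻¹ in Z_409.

35

Apply the Euclidean algorithm and back-substitute:
409 = 2×187 + 35
187 = 5×35 + 12
35 = 2×12 + 11
12 = 1×11 + 1
11 = 11×1 + 0
gcd(187, 409) = 1, so the inverse exists.
Back-substitute for 1:
1 = 1×12 − 1×11
  = −1×35 + 3×12
  = 3×187 − 16×35
  = −16×409 + 35×187
So 187⁻¹ ≡ 35 (mod 409).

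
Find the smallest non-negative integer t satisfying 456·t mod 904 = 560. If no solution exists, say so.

27

gcd(456, 904) = 8, and 8 | 560, so solutions exist.
Divide through by 8: 57·t mod 113 = 70.
57⁻¹ ≡ 2 (mod 113).
t ≡ 2·70 ≡ 27 (mod 113).
The smallest non-negative solution is t = 27.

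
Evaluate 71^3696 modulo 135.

1

3696 in binary is 111001110000, i.e. 3696 = 2048 + 1024 + 512 + 64 + 32 + 16.
71^1 ≡ 71 (mod 135)
71^2 ≡ 71^2 = 5041 ≡ 46 (mod 135)
71^4 ≡ 46^2 = 2116 ≡ 91 (mod 135)
71^8 ≡ 91^2 = 8281 ≡ 46 (mod 135)
71^16 ≡ 46^2 = 2116 ≡ 91 (mod 135)
71^32 ≡ 91^2 = 8281 ≡ 46 (mod 135)
71^64 ≡ 46^2 = 2116 ≡ 91 (mod 135)
71^128 ≡ 91^2 = 8281 ≡ 46 (mod 135)
71^256 ≡ 46^2 = 2116 ≡ 91 (mod 135)
71^512 ≡ 91^2 = 8281 ≡ 46 (mod 135)
71^1024 ≡ 46^2 = 2116 ≡ 91 (mod 135)
71^2048 ≡ 91^2 = 8281 ≡ 46 (mod 135)
71^3696 = 71^2048 * 71^1024 * 71^512 * 71^64 * 71^32 * 71^16 ≡ 46 * 91 * 46 * 91 * 46 * 91 (mod 135).
Accumulate the product:
46 * 91 = 4186 ≡ 1
1 * 46 = 46
46 * 91 = 4186 ≡ 1
1 * 46 = 46
46 * 91 = 4186 ≡ 1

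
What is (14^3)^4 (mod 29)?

25

(14)^3 ≡ 18 (mod 29)
(18)^4 ≡ 25 (mod 29)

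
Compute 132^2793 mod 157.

2793 in binary is 101011101001, i.e. 2793 = 2048 + 512 + 128 + 64 + 32 + 8 + 1.
132^1 ≡ 132 (mod 157)
132^2 ≡ 132^2 = 17424 ≡ 154 (mod 157)
132^4 ≡ 154^2 = 23716 ≡ 9 (mod 157)
132^8 ≡ 9^2 = 81 (mod 157)
132^16 ≡ 81^2 = 6561 ≡ 124 (mod 157)
132^32 ≡ 124^2 = 15376 ≡ 147 (mod 157)
132^64 ≡ 147^2 = 21609 ≡ 100 (mod 157)
132^128 ≡ 100^2 = 10000 ≡ 109 (mod 157)
132^256 ≡ 109^2 = 11881 ≡ 106 (mod 157)
132^512 ≡ 106^2 = 11236 ≡ 89 (mod 157)
132^1024 ≡ 89^2 = 7921 ≡ 71 (mod 157)
132^2048 ≡ 71^2 = 5041 ≡ 17 (mod 157)
132^2793 = 132^2048 × 132^512 × 132^128 × 132^64 × 132^32 × 132^8 × 132^1 ≡ 17 × 89 × 109 × 100 × 147 × 81 × 132 (mod 157).
Accumulate the product:
17 × 89 = 1513 ≡ 100
100 × 109 = 10900 ≡ 67
67 × 100 = 6700 ≡ 106
106 × 147 = 15582 ≡ 39
39 × 81 = 3159 ≡ 19
19 × 132 = 2508 ≡ 153

153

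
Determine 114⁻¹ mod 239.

65

Apply the Euclidean algorithm and back-substitute:
239 = 2×114 + 11
114 = 10×11 + 4
11 = 2×4 + 3
4 = 1×3 + 1
3 = 3×1 + 0
gcd(114, 239) = 1, so the inverse exists.
Back-substitute for 1:
1 = 1×4 − 1×3
  = −1×11 + 3×4
  = 3×114 − 31×11
  = −31×239 + 65×114
So 114⁻¹ ≡ 65 (mod 239).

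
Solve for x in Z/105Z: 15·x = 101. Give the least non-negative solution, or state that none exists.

no solution

gcd(15, 105) = 15, and 15 does not divide 101.
So the congruence has no solution.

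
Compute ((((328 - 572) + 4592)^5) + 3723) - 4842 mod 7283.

4484

328 - 572 = -244 ≡ 7039 (mod 7283)
7039 + 4592 = 11631 ≡ 4348 (mod 7283)
(4348)^5 ≡ 5603 (mod 7283)
5603 + 3723 = 9326 ≡ 2043 (mod 7283)
2043 - 4842 = -2799 ≡ 4484 (mod 7283)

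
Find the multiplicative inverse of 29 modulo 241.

133

Apply the Euclidean algorithm and back-substitute:
241 = 8·29 + 9
29 = 3·9 + 2
9 = 4·2 + 1
2 = 2·1 + 0
gcd(29, 241) = 1, so the inverse exists.
Bézout: 1 = 13·241 − 108·29.
So 29⁻¹ ≡ −108 ≡ 133 (mod 241).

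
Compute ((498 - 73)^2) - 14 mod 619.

498 - 73 = 425
(425)^2 ≡ 496 (mod 619)
496 - 14 = 482

482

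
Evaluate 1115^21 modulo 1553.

Using repeated squaring:
21 in binary is 10101, i.e. 21 = 16 + 4 + 1.
1115^1 ≡ 1115 (mod 1553)
1115^2 ≡ 1115^2 = 1243225 ≡ 825 (mod 1553)
1115^4 ≡ 825^2 = 680625 ≡ 411 (mod 1553)
1115^8 ≡ 411^2 = 168921 ≡ 1197 (mod 1553)
1115^16 ≡ 1197^2 = 1432809 ≡ 943 (mod 1553)
1115^21 = 1115^16 × 1115^4 × 1115^1 ≡ 943 × 411 × 1115 (mod 1553).
Accumulate the product:
943 × 411 = 387573 ≡ 876
876 × 1115 = 976740 ≡ 1456

1456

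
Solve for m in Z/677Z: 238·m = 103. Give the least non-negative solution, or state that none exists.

356

gcd(238, 677) = 1, so a unique solution mod 677 exists.
238⁻¹ ≡ 549 (mod 677).
m ≡ 549·103 ≡ 356 (mod 677).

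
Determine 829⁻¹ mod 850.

Apply the Euclidean algorithm and back-substitute:
850 = 1×829 + 21
829 = 39×21 + 10
21 = 2×10 + 1
10 = 10×1 + 0
gcd(829, 850) = 1, so the inverse exists.
Bézout: 1 = 79×850 − 81×829.
So 829⁻¹ ≡ −81 ≡ 769 (mod 850).

769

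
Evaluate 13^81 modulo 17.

13

81 in binary is 1010001, i.e. 81 = 64 + 16 + 1.
13^1 ≡ 13 (mod 17)
13^2 ≡ 13^2 = 169 ≡ 16 (mod 17)
13^4 ≡ 16^2 = 256 ≡ 1 (mod 17)
13^8 ≡ 1^2 = 1 (mod 17)
13^16 ≡ 1^2 = 1 (mod 17)
13^32 ≡ 1^2 = 1 (mod 17)
13^64 ≡ 1^2 = 1 (mod 17)
13^81 = 13^64 · 13^16 · 13^1 ≡ 1 · 1 · 13 (mod 17).
Accumulate the product:
1 · 1 = 1
1 · 13 = 13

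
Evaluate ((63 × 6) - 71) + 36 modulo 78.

31

63 × 6 = 378 ≡ 66 (mod 78)
66 - 71 = -5 ≡ 73 (mod 78)
73 + 36 = 109 ≡ 31 (mod 78)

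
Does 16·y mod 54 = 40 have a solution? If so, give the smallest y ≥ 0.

gcd(16, 54) = 2, and 2 | 40, so solutions exist.
Divide through by 2: 8·y ≡ 20 mod 27.
8⁻¹ ≡ 17 (mod 27).
y ≡ 17·20 ≡ 16 (mod 27).
The smallest non-negative solution is y = 16.

16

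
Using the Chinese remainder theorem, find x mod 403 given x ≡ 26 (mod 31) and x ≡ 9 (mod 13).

243

31⁻¹ mod 13: 31×8 ≡ 1 (mod 13), so 31⁻¹ ≡ 8.
x = 26 + 31×((9 − 26)×8 mod 13) = 26 + 31×7 = 243.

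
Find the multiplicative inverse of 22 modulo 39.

Run the extended Euclidean algorithm:
39 = 1*22 + 17
22 = 1*17 + 5
17 = 3*5 + 2
5 = 2*2 + 1
2 = 2*1 + 0
gcd(22, 39) = 1, so the inverse exists.
Back-substitute for 1:
1 = 1*5 − 2*2
  = −2*17 + 7*5
  = 7*22 − 9*17
  = −9*39 + 16*22
So 22⁻¹ ≡ 16 (mod 39).

16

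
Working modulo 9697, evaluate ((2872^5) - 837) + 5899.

(2872)^5 ≡ 9190 (mod 9697)
9190 - 837 = 8353
8353 + 5899 = 14252 ≡ 4555 (mod 9697)

4555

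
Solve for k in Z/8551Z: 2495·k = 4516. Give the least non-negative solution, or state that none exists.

gcd(2495, 8551) = 1, so a unique solution mod 8551 exists.
2495⁻¹ ≡ 5206 (mod 8551).
k ≡ 5206·4516 ≡ 3597 (mod 8551).

3597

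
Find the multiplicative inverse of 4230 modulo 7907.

3546

By the extended Euclidean algorithm:
7907 = 1×4230 + 3677
4230 = 1×3677 + 553
3677 = 6×553 + 359
553 = 1×359 + 194
359 = 1×194 + 165
194 = 1×165 + 29
165 = 5×29 + 20
29 = 1×20 + 9
20 = 2×9 + 2
9 = 4×2 + 1
2 = 2×1 + 0
gcd(4230, 7907) = 1, so the inverse exists.
Back-substitute for 1:
1 = 1×9 − 4×2
  = −4×20 + 9×9
  = 9×29 − 13×20
  = −13×165 + 74×29
  = 74×194 − 87×165
  = −87×359 + 161×194
  = 161×553 − 248×359
  = −248×3677 + 1649×553
  = 1649×4230 − 1897×3677
  = −1897×7907 + 3546×4230
So 4230⁻¹ ≡ 3546 (mod 7907).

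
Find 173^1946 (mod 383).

173^1 ≡ 173 (mod 383)
173^2 ≡ 173^2 = 29929 ≡ 55 (mod 383)
173^4 ≡ 55^2 = 3025 ≡ 344 (mod 383)
173^8 ≡ 344^2 = 118336 ≡ 372 (mod 383)
173^16 ≡ 372^2 = 138384 ≡ 121 (mod 383)
173^32 ≡ 121^2 = 14641 ≡ 87 (mod 383)
173^64 ≡ 87^2 = 7569 ≡ 292 (mod 383)
173^128 ≡ 292^2 = 85264 ≡ 238 (mod 383)
173^256 ≡ 238^2 = 56644 ≡ 343 (mod 383)
173^512 ≡ 343^2 = 117649 ≡ 68 (mod 383)
173^1024 ≡ 68^2 = 4624 ≡ 28 (mod 383)
173^1946 = 173^1024 · 173^512 · 173^256 · 173^128 · 173^16 · 173^8 · 173^2 ≡ 28 · 68 · 343 · 238 · 121 · 372 · 55 (mod 383).
Accumulate the product:
28 · 68 = 1904 ≡ 372
372 · 343 = 127596 ≡ 57
57 · 238 = 13566 ≡ 161
161 · 121 = 19481 ≡ 331
331 · 372 = 123132 ≡ 189
189 · 55 = 10395 ≡ 54

54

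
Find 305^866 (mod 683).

663

Using repeated squaring:
866 in binary is 1101100010, i.e. 866 = 512 + 256 + 64 + 32 + 2.
305^1 ≡ 305 (mod 683)
305^2 ≡ 305^2 = 93025 ≡ 137 (mod 683)
305^4 ≡ 137^2 = 18769 ≡ 328 (mod 683)
305^8 ≡ 328^2 = 107584 ≡ 353 (mod 683)
305^16 ≡ 353^2 = 124609 ≡ 303 (mod 683)
305^32 ≡ 303^2 = 91809 ≡ 287 (mod 683)
305^64 ≡ 287^2 = 82369 ≡ 409 (mod 683)
305^128 ≡ 409^2 = 167281 ≡ 629 (mod 683)
305^256 ≡ 629^2 = 395641 ≡ 184 (mod 683)
305^512 ≡ 184^2 = 33856 ≡ 389 (mod 683)
305^866 = 305^512 × 305^256 × 305^64 × 305^32 × 305^2 ≡ 389 × 184 × 409 × 287 × 137 (mod 683).
Accumulate the product:
389 × 184 = 71576 ≡ 544
544 × 409 = 222496 ≡ 521
521 × 287 = 149527 ≡ 633
633 × 137 = 86721 ≡ 663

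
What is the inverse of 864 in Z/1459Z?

819

By the extended Euclidean algorithm:
1459 = 1·864 + 595
864 = 1·595 + 269
595 = 2·269 + 57
269 = 4·57 + 41
57 = 1·41 + 16
41 = 2·16 + 9
16 = 1·9 + 7
9 = 1·7 + 2
7 = 3·2 + 1
2 = 2·1 + 0
gcd(864, 1459) = 1, so the inverse exists.
Back-substitute for 1:
1 = 1·7 − 3·2
  = −3·9 + 4·7
  = 4·16 − 7·9
  = −7·41 + 18·16
  = 18·57 − 25·41
  = −25·269 + 118·57
  = 118·595 − 261·269
  = −261·864 + 379·595
  = 379·1459 − 640·864
So 864⁻¹ ≡ −640 ≡ 819 (mod 1459).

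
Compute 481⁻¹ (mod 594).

205

Run the extended Euclidean algorithm:
594 = 1*481 + 113
481 = 4*113 + 29
113 = 3*29 + 26
29 = 1*26 + 3
26 = 8*3 + 2
3 = 1*2 + 1
2 = 2*1 + 0
gcd(481, 594) = 1, so the inverse exists.
Back-substitute for 1:
1 = 1*3 − 1*2
  = −1*26 + 9*3
  = 9*29 − 10*26
  = −10*113 + 39*29
  = 39*481 − 166*113
  = −166*594 + 205*481
So 481⁻¹ ≡ 205 (mod 594).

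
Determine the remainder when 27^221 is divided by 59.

51

By square-and-multiply:
221 in binary is 11011101, i.e. 221 = 128 + 64 + 16 + 8 + 4 + 1.
27^1 ≡ 27 (mod 59)
27^2 ≡ 27^2 = 729 ≡ 21 (mod 59)
27^4 ≡ 21^2 = 441 ≡ 28 (mod 59)
27^8 ≡ 28^2 = 784 ≡ 17 (mod 59)
27^16 ≡ 17^2 = 289 ≡ 53 (mod 59)
27^32 ≡ 53^2 = 2809 ≡ 36 (mod 59)
27^64 ≡ 36^2 = 1296 ≡ 57 (mod 59)
27^128 ≡ 57^2 = 3249 ≡ 4 (mod 59)
27^221 = 27^128 · 27^64 · 27^16 · 27^8 · 27^4 · 27^1 ≡ 4 · 57 · 53 · 17 · 28 · 27 (mod 59).
Accumulate the product:
4 · 57 = 228 ≡ 51
51 · 53 = 2703 ≡ 48
48 · 17 = 816 ≡ 49
49 · 28 = 1372 ≡ 15
15 · 27 = 405 ≡ 51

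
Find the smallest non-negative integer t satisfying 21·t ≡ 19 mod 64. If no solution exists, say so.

gcd(21, 64) = 1, so a unique solution mod 64 exists.
21⁻¹ ≡ 61 (mod 64).
t ≡ 61·19 ≡ 7 (mod 64).

7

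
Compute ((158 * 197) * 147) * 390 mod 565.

520

158 * 197 = 31126 ≡ 51 (mod 565)
51 * 147 = 7497 ≡ 152 (mod 565)
152 * 390 = 59280 ≡ 520 (mod 565)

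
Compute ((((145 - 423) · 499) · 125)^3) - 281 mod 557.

533

145 - 423 = -278 ≡ 279 (mod 557)
279 · 499 = 139221 ≡ 528 (mod 557)
528 · 125 = 66000 ≡ 274 (mod 557)
(274)^3 ≡ 257 (mod 557)
257 - 281 = -24 ≡ 533 (mod 557)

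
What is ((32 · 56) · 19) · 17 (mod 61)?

48

32 · 56 = 1792 ≡ 23 (mod 61)
23 · 19 = 437 ≡ 10 (mod 61)
10 · 17 = 170 ≡ 48 (mod 61)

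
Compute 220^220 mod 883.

Using repeated squaring:
220^1 ≡ 220 (mod 883)
220^2 ≡ 220^2 = 48400 ≡ 718 (mod 883)
220^4 ≡ 718^2 = 515524 ≡ 735 (mod 883)
220^8 ≡ 735^2 = 540225 ≡ 712 (mod 883)
220^16 ≡ 712^2 = 506944 ≡ 102 (mod 883)
220^32 ≡ 102^2 = 10404 ≡ 691 (mod 883)
220^64 ≡ 691^2 = 477481 ≡ 661 (mod 883)
220^128 ≡ 661^2 = 436921 ≡ 719 (mod 883)
220^220 = 220^128 × 220^64 × 220^16 × 220^8 × 220^4 ≡ 719 × 661 × 102 × 712 × 735 (mod 883).
Accumulate the product:
719 × 661 = 475259 ≡ 205
205 × 102 = 20910 ≡ 601
601 × 712 = 427912 ≡ 540
540 × 735 = 396900 ≡ 433

433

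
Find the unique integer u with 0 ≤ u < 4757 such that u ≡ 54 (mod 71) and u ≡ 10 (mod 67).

4030

71⁻¹ mod 67: 71*17 ≡ 1 (mod 67), so 71⁻¹ ≡ 17.
u = 54 + 71*((10 − 54)*17 mod 67) = 54 + 71*56 = 4030.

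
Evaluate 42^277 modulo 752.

512

By square-and-multiply:
42^1 ≡ 42 (mod 752)
42^2 ≡ 42^2 = 1764 ≡ 260 (mod 752)
42^4 ≡ 260^2 = 67600 ≡ 672 (mod 752)
42^8 ≡ 672^2 = 451584 ≡ 384 (mod 752)
42^16 ≡ 384^2 = 147456 ≡ 64 (mod 752)
42^32 ≡ 64^2 = 4096 ≡ 336 (mod 752)
42^64 ≡ 336^2 = 112896 ≡ 96 (mod 752)
42^128 ≡ 96^2 = 9216 ≡ 192 (mod 752)
42^256 ≡ 192^2 = 36864 ≡ 16 (mod 752)
42^277 = 42^256 * 42^16 * 42^4 * 42^1 ≡ 16 * 64 * 672 * 42 (mod 752).
Accumulate the product:
16 * 64 = 1024 ≡ 272
272 * 672 = 182784 ≡ 48
48 * 42 = 2016 ≡ 512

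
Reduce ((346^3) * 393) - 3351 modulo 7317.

(346)^3 ≡ 199 (mod 7317)
199 * 393 = 78207 ≡ 5037 (mod 7317)
5037 - 3351 = 1686

1686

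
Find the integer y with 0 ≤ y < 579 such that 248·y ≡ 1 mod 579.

By the extended Euclidean algorithm:
579 = 2×248 + 83
248 = 2×83 + 82
83 = 1×82 + 1
82 = 82×1 + 0
gcd(248, 579) = 1, so the inverse exists.
Back-substitute for 1:
1 = 1×83 − 1×82
  = −1×248 + 3×83
  = 3×579 − 7×248
So 248⁻¹ ≡ −7 ≡ 572 (mod 579).

572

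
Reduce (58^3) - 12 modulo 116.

(58)^3 ≡ 0 (mod 116)
0 - 12 = -12 ≡ 104 (mod 116)

104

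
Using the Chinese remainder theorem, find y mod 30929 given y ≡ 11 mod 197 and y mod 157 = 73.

197⁻¹ mod 157: 197×106 ≡ 1 (mod 157), so 197⁻¹ ≡ 106.
y = 11 + 197×((73 − 11)×106 mod 157) = 11 + 197×135 = 26606.

26606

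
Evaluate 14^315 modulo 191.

11

Compute successive squares:
315 in binary is 100111011, i.e. 315 = 256 + 32 + 16 + 8 + 2 + 1.
14^1 ≡ 14 (mod 191)
14^2 ≡ 14^2 = 196 ≡ 5 (mod 191)
14^4 ≡ 5^2 = 25 (mod 191)
14^8 ≡ 25^2 = 625 ≡ 52 (mod 191)
14^16 ≡ 52^2 = 2704 ≡ 30 (mod 191)
14^32 ≡ 30^2 = 900 ≡ 136 (mod 191)
14^64 ≡ 136^2 = 18496 ≡ 160 (mod 191)
14^128 ≡ 160^2 = 25600 ≡ 6 (mod 191)
14^256 ≡ 6^2 = 36 (mod 191)
14^315 = 14^256 * 14^32 * 14^16 * 14^8 * 14^2 * 14^1 ≡ 36 * 136 * 30 * 52 * 5 * 14 (mod 191).
Accumulate the product:
36 * 136 = 4896 ≡ 121
121 * 30 = 3630 ≡ 1
1 * 52 = 52
52 * 5 = 260 ≡ 69
69 * 14 = 966 ≡ 11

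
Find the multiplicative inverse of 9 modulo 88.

88 = 9×9 + 7
9 = 1×7 + 2
7 = 3×2 + 1
2 = 2×1 + 0
gcd(9, 88) = 1, so the inverse exists.
Back-substitute for 1:
1 = 1×7 − 3×2
  = −3×9 + 4×7
  = 4×88 − 39×9
So 9⁻¹ ≡ −39 ≡ 49 (mod 88).

49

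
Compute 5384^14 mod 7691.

2766

14 in binary is 1110, i.e. 14 = 8 + 4 + 2.
5384^1 ≡ 5384 (mod 7691)
5384^2 ≡ 5384^2 = 28987456 ≡ 77 (mod 7691)
5384^4 ≡ 77^2 = 5929 (mod 7691)
5384^8 ≡ 5929^2 = 35153041 ≡ 5171 (mod 7691)
5384^14 = 5384^8 × 5384^4 × 5384^2 ≡ 5171 × 5929 × 77 (mod 7691).
Accumulate the product:
5171 × 5929 = 30658859 ≡ 2533
2533 × 77 = 195041 ≡ 2766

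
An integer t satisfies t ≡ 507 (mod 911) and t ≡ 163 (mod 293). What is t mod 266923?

911⁻¹ mod 293: 911*174 ≡ 1 (mod 293), so 911⁻¹ ≡ 174.
t = 507 + 911*((163 − 507)*174 mod 293) = 507 + 911*209 = 190906.
Check: 190906 mod 911 = 507, 190906 mod 293 = 163. ✓

190906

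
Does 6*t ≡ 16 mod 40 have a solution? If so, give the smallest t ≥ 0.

gcd(6, 40) = 2, and 2 | 16, so solutions exist.
Divide through by 2: 3*t mod 20 = 8.
3⁻¹ ≡ 7 (mod 20).
t ≡ 7*8 ≡ 16 (mod 20).
The smallest non-negative solution is t = 16.

16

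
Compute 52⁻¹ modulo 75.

13

75 = 1·52 + 23
52 = 2·23 + 6
23 = 3·6 + 5
6 = 1·5 + 1
5 = 5·1 + 0
gcd(52, 75) = 1, so the inverse exists.
Bézout: 1 = −9·75 + 13·52.
So 52⁻¹ ≡ 13 (mod 75).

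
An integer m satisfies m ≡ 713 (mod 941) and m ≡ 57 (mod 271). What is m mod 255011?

941⁻¹ mod 271: 941*36 ≡ 1 (mod 271), so 941⁻¹ ≡ 36.
m = 713 + 941*((57 − 713)*36 mod 271) = 713 + 941*232 = 219025.

219025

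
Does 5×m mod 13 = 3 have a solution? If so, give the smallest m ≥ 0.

gcd(5, 13) = 1, so a unique solution mod 13 exists.
5⁻¹ ≡ 8 (mod 13).
m ≡ 8×3 ≡ 11 (mod 13).

11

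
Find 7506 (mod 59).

7506 = 127×59 + 13, so 7506 ≡ 13 (mod 59).

13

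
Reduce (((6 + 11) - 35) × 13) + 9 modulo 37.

6 + 11 = 17
17 - 35 = -18 ≡ 19 (mod 37)
19 × 13 = 247 ≡ 25 (mod 37)
25 + 9 = 34

34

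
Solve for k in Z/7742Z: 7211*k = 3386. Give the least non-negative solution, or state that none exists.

6438

gcd(7211, 7742) = 1, so a unique solution mod 7742 exists.
7211⁻¹ ≡ 729 (mod 7742).
k ≡ 729*3386 ≡ 6438 (mod 7742).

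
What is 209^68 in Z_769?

447

Using repeated squaring:
68 in binary is 1000100, i.e. 68 = 64 + 4.
209^1 ≡ 209 (mod 769)
209^2 ≡ 209^2 = 43681 ≡ 617 (mod 769)
209^4 ≡ 617^2 = 380689 ≡ 34 (mod 769)
209^8 ≡ 34^2 = 1156 ≡ 387 (mod 769)
209^16 ≡ 387^2 = 149769 ≡ 583 (mod 769)
209^32 ≡ 583^2 = 339889 ≡ 760 (mod 769)
209^64 ≡ 760^2 = 577600 ≡ 81 (mod 769)
209^68 = 209^64 * 209^4 ≡ 81 * 34 (mod 769).
81 * 34 = 2754 ≡ 447 (mod 769).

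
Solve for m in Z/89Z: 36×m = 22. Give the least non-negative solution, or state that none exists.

gcd(36, 89) = 1, so a unique solution mod 89 exists.
36⁻¹ ≡ 47 (mod 89).
m ≡ 47×22 ≡ 55 (mod 89).

55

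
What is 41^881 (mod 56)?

41

Compute successive squares:
881 in binary is 1101110001, i.e. 881 = 512 + 256 + 64 + 32 + 16 + 1.
41^1 ≡ 41 (mod 56)
41^2 ≡ 41^2 = 1681 ≡ 1 (mod 56)
41^4 ≡ 1^2 = 1 (mod 56)
41^8 ≡ 1^2 = 1 (mod 56)
41^16 ≡ 1^2 = 1 (mod 56)
41^32 ≡ 1^2 = 1 (mod 56)
41^64 ≡ 1^2 = 1 (mod 56)
41^128 ≡ 1^2 = 1 (mod 56)
41^256 ≡ 1^2 = 1 (mod 56)
41^512 ≡ 1^2 = 1 (mod 56)
41^881 = 41^512 × 41^256 × 41^64 × 41^32 × 41^16 × 41^1 ≡ 1 × 1 × 1 × 1 × 1 × 41 (mod 56).
Accumulate the product:
1 × 1 = 1
1 × 1 = 1
1 × 1 = 1
1 × 1 = 1
1 × 41 = 41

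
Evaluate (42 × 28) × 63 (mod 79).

42 × 28 = 1176 ≡ 70 (mod 79)
70 × 63 = 4410 ≡ 65 (mod 79)

65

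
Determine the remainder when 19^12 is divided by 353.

218

12 in binary is 1100, i.e. 12 = 8 + 4.
19^1 ≡ 19 (mod 353)
19^2 ≡ 19^2 = 361 ≡ 8 (mod 353)
19^4 ≡ 8^2 = 64 (mod 353)
19^8 ≡ 64^2 = 4096 ≡ 213 (mod 353)
19^12 = 19^8 · 19^4 ≡ 213 · 64 (mod 353).
213 · 64 = 13632 ≡ 218 (mod 353).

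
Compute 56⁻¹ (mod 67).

6

67 = 1×56 + 11
56 = 5×11 + 1
11 = 11×1 + 0
gcd(56, 67) = 1, so the inverse exists.
Bézout: 1 = −5×67 + 6×56.
So 56⁻¹ ≡ 6 (mod 67).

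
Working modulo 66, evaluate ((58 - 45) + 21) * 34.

34

58 - 45 = 13
13 + 21 = 34
34 * 34 = 1156 ≡ 34 (mod 66)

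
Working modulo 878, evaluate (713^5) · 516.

(713)^5 ≡ 695 (mod 878)
695 · 516 = 358620 ≡ 396 (mod 878)

396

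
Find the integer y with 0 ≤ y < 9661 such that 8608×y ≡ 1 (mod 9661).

4358

By the extended Euclidean algorithm:
9661 = 1*8608 + 1053
8608 = 8*1053 + 184
1053 = 5*184 + 133
184 = 1*133 + 51
133 = 2*51 + 31
51 = 1*31 + 20
31 = 1*20 + 11
20 = 1*11 + 9
11 = 1*9 + 2
9 = 4*2 + 1
2 = 2*1 + 0
gcd(8608, 9661) = 1, so the inverse exists.
Back-substitute for 1:
1 = 1*9 − 4*2
  = −4*11 + 5*9
  = 5*20 − 9*11
  = −9*31 + 14*20
  = 14*51 − 23*31
  = −23*133 + 60*51
  = 60*184 − 83*133
  = −83*1053 + 475*184
  = 475*8608 − 3883*1053
  = −3883*9661 + 4358*8608
So 8608⁻¹ ≡ 4358 (mod 9661).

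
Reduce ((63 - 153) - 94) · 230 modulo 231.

184

63 - 153 = -90 ≡ 141 (mod 231)
141 - 94 = 47
47 · 230 = 10810 ≡ 184 (mod 231)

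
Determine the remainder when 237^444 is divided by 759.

Using repeated squaring:
444 in binary is 110111100, i.e. 444 = 256 + 128 + 32 + 16 + 8 + 4.
237^1 ≡ 237 (mod 759)
237^2 ≡ 237^2 = 56169 ≡ 3 (mod 759)
237^4 ≡ 3^2 = 9 (mod 759)
237^8 ≡ 9^2 = 81 (mod 759)
237^16 ≡ 81^2 = 6561 ≡ 489 (mod 759)
237^32 ≡ 489^2 = 239121 ≡ 36 (mod 759)
237^64 ≡ 36^2 = 1296 ≡ 537 (mod 759)
237^128 ≡ 537^2 = 288369 ≡ 708 (mod 759)
237^256 ≡ 708^2 = 501264 ≡ 324 (mod 759)
237^444 = 237^256 * 237^128 * 237^32 * 237^16 * 237^8 * 237^4 ≡ 324 * 708 * 36 * 489 * 81 * 9 (mod 759).
Accumulate the product:
324 * 708 = 229392 ≡ 174
174 * 36 = 6264 ≡ 192
192 * 489 = 93888 ≡ 531
531 * 81 = 43011 ≡ 507
507 * 9 = 4563 ≡ 9

9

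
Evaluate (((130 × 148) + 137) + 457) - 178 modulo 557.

130 × 148 = 19240 ≡ 302 (mod 557)
302 + 137 = 439
439 + 457 = 896 ≡ 339 (mod 557)
339 - 178 = 161

161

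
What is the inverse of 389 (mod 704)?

333

704 = 1·389 + 315
389 = 1·315 + 74
315 = 4·74 + 19
74 = 3·19 + 17
19 = 1·17 + 2
17 = 8·2 + 1
2 = 2·1 + 0
gcd(389, 704) = 1, so the inverse exists.
Back-substitute for 1:
1 = 1·17 − 8·2
  = −8·19 + 9·17
  = 9·74 − 35·19
  = −35·315 + 149·74
  = 149·389 − 184·315
  = −184·704 + 333·389
So 389⁻¹ ≡ 333 (mod 704).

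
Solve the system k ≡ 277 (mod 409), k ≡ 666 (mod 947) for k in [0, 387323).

138928

409⁻¹ mod 947: 409*646 ≡ 1 (mod 947), so 409⁻¹ ≡ 646.
k = 277 + 409*((666 − 277)*646 mod 947) = 277 + 409*339 = 138928.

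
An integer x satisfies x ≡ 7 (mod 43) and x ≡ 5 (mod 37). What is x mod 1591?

523

43⁻¹ mod 37: 43×31 ≡ 1 (mod 37), so 43⁻¹ ≡ 31.
x = 7 + 43×((5 − 7)×31 mod 37) = 7 + 43×12 = 523.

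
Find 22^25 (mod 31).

26

Using repeated squaring:
22^1 ≡ 22 (mod 31)
22^2 ≡ 22^2 = 484 ≡ 19 (mod 31)
22^4 ≡ 19^2 = 361 ≡ 20 (mod 31)
22^8 ≡ 20^2 = 400 ≡ 28 (mod 31)
22^16 ≡ 28^2 = 784 ≡ 9 (mod 31)
22^25 = 22^16 * 22^8 * 22^1 ≡ 9 * 28 * 22 (mod 31).
Accumulate the product:
9 * 28 = 252 ≡ 4
4 * 22 = 88 ≡ 26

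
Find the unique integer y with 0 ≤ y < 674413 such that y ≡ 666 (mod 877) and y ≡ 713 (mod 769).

877⁻¹ mod 769: 877·591 ≡ 1 (mod 769), so 877⁻¹ ≡ 591.
y = 666 + 877·((713 − 666)·591 mod 769) = 666 + 877·93 = 82227.

82227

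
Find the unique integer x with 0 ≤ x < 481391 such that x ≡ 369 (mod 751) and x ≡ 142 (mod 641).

751⁻¹ mod 641: 751×169 ≡ 1 (mod 641), so 751⁻¹ ≡ 169.
x = 369 + 751×((142 − 369)×169 mod 641) = 369 + 751×97 = 73216.

73216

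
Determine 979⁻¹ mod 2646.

1273

Apply the Euclidean algorithm and back-substitute:
2646 = 2*979 + 688
979 = 1*688 + 291
688 = 2*291 + 106
291 = 2*106 + 79
106 = 1*79 + 27
79 = 2*27 + 25
27 = 1*25 + 2
25 = 12*2 + 1
2 = 2*1 + 0
gcd(979, 2646) = 1, so the inverse exists.
Bézout: 1 = −471*2646 + 1273*979.
So 979⁻¹ ≡ 1273 (mod 2646).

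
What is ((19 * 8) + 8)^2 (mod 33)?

19 * 8 = 152 ≡ 20 (mod 33)
20 + 8 = 28
(28)^2 ≡ 25 (mod 33)

25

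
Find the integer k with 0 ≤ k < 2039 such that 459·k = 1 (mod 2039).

231

2039 = 4*459 + 203
459 = 2*203 + 53
203 = 3*53 + 44
53 = 1*44 + 9
44 = 4*9 + 8
9 = 1*8 + 1
8 = 8*1 + 0
gcd(459, 2039) = 1, so the inverse exists.
Back-substitute for 1:
1 = 1*9 − 1*8
  = −1*44 + 5*9
  = 5*53 − 6*44
  = −6*203 + 23*53
  = 23*459 − 52*203
  = −52*2039 + 231*459
So 459⁻¹ ≡ 231 (mod 2039).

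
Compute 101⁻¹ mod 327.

68

Apply the Euclidean algorithm and back-substitute:
327 = 3×101 + 24
101 = 4×24 + 5
24 = 4×5 + 4
5 = 1×4 + 1
4 = 4×1 + 0
gcd(101, 327) = 1, so the inverse exists.
Bézout: 1 = −21×327 + 68×101.
So 101⁻¹ ≡ 68 (mod 327).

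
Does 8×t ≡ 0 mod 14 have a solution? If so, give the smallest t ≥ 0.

gcd(8, 14) = 2, and 2 | 0, so solutions exist.
Divide through by 2: 4×t = 0 (mod 7).
4⁻¹ ≡ 2 (mod 7).
t ≡ 2×0 ≡ 0 (mod 7).
The smallest non-negative solution is t = 0.

0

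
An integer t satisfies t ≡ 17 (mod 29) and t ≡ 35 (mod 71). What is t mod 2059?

887

29⁻¹ mod 71: 29×49 ≡ 1 (mod 71), so 29⁻¹ ≡ 49.
t = 17 + 29×((35 − 17)×49 mod 71) = 17 + 29×30 = 887.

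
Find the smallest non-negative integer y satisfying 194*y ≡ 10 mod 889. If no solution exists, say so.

gcd(194, 889) = 1, so a unique solution mod 889 exists.
194⁻¹ ≡ 472 (mod 889).
y ≡ 472*10 ≡ 275 (mod 889).

275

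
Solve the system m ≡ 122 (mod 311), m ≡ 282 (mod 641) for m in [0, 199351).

120790

311⁻¹ mod 641: 311×371 ≡ 1 (mod 641), so 311⁻¹ ≡ 371.
m = 122 + 311×((282 − 122)×371 mod 641) = 122 + 311×388 = 120790.
Check: 120790 mod 311 = 122, 120790 mod 641 = 282. ✓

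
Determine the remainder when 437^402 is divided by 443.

301

402 in binary is 110010010, i.e. 402 = 256 + 128 + 16 + 2.
437^1 ≡ 437 (mod 443)
437^2 ≡ 437^2 = 190969 ≡ 36 (mod 443)
437^4 ≡ 36^2 = 1296 ≡ 410 (mod 443)
437^8 ≡ 410^2 = 168100 ≡ 203 (mod 443)
437^16 ≡ 203^2 = 41209 ≡ 10 (mod 443)
437^32 ≡ 10^2 = 100 (mod 443)
437^64 ≡ 100^2 = 10000 ≡ 254 (mod 443)
437^128 ≡ 254^2 = 64516 ≡ 281 (mod 443)
437^256 ≡ 281^2 = 78961 ≡ 107 (mod 443)
437^402 = 437^256 × 437^128 × 437^16 × 437^2 ≡ 107 × 281 × 10 × 36 (mod 443).
Accumulate the product:
107 × 281 = 30067 ≡ 386
386 × 10 = 3860 ≡ 316
316 × 36 = 11376 ≡ 301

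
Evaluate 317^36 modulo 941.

538

36 in binary is 100100, i.e. 36 = 32 + 4.
317^1 ≡ 317 (mod 941)
317^2 ≡ 317^2 = 100489 ≡ 743 (mod 941)
317^4 ≡ 743^2 = 552049 ≡ 623 (mod 941)
317^8 ≡ 623^2 = 388129 ≡ 437 (mod 941)
317^16 ≡ 437^2 = 190969 ≡ 887 (mod 941)
317^32 ≡ 887^2 = 786769 ≡ 93 (mod 941)
317^36 = 317^32 * 317^4 ≡ 93 * 623 (mod 941).
93 * 623 = 57939 ≡ 538 (mod 941).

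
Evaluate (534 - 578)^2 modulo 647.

642

534 - 578 = -44 ≡ 603 (mod 647)
(603)^2 ≡ 642 (mod 647)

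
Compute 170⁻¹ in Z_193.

151

Apply the Euclidean algorithm and back-substitute:
193 = 1·170 + 23
170 = 7·23 + 9
23 = 2·9 + 5
9 = 1·5 + 4
5 = 1·4 + 1
4 = 4·1 + 0
gcd(170, 193) = 1, so the inverse exists.
Back-substitute for 1:
1 = 1·5 − 1·4
  = −1·9 + 2·5
  = 2·23 − 5·9
  = −5·170 + 37·23
  = 37·193 − 42·170
So 170⁻¹ ≡ −42 ≡ 151 (mod 193).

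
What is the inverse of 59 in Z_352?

179

Run the extended Euclidean algorithm:
352 = 5×59 + 57
59 = 1×57 + 2
57 = 28×2 + 1
2 = 2×1 + 0
gcd(59, 352) = 1, so the inverse exists.
Bézout: 1 = 29×352 − 173×59.
So 59⁻¹ ≡ −173 ≡ 179 (mod 352).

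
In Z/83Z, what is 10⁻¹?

25

Apply the Euclidean algorithm and back-substitute:
83 = 8*10 + 3
10 = 3*3 + 1
3 = 3*1 + 0
gcd(10, 83) = 1, so the inverse exists.
Bézout: 1 = −3*83 + 25*10.
So 10⁻¹ ≡ 25 (mod 83).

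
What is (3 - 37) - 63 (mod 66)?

35

3 - 37 = -34 ≡ 32 (mod 66)
32 - 63 = -31 ≡ 35 (mod 66)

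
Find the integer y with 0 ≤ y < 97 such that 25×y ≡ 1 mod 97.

66

Apply the Euclidean algorithm and back-substitute:
97 = 3*25 + 22
25 = 1*22 + 3
22 = 7*3 + 1
3 = 3*1 + 0
gcd(25, 97) = 1, so the inverse exists.
Back-substitute for 1:
1 = 1*22 − 7*3
  = −7*25 + 8*22
  = 8*97 − 31*25
So 25⁻¹ ≡ −31 ≡ 66 (mod 97).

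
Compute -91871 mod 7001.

-91871 = -14*7001 + 6143, so -91871 ≡ 6143 (mod 7001).

6143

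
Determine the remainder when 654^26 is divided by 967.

279

Using repeated squaring:
26 in binary is 11010, i.e. 26 = 16 + 8 + 2.
654^1 ≡ 654 (mod 967)
654^2 ≡ 654^2 = 427716 ≡ 302 (mod 967)
654^4 ≡ 302^2 = 91204 ≡ 306 (mod 967)
654^8 ≡ 306^2 = 93636 ≡ 804 (mod 967)
654^16 ≡ 804^2 = 646416 ≡ 460 (mod 967)
654^26 = 654^16 · 654^8 · 654^2 ≡ 460 · 804 · 302 (mod 967).
Accumulate the product:
460 · 804 = 369840 ≡ 446
446 · 302 = 134692 ≡ 279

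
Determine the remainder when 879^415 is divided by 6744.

5463

Compute successive squares:
415 in binary is 110011111, i.e. 415 = 256 + 128 + 16 + 8 + 4 + 2 + 1.
879^1 ≡ 879 (mod 6744)
879^2 ≡ 879^2 = 772641 ≡ 3825 (mod 6744)
879^4 ≡ 3825^2 = 14630625 ≡ 2889 (mod 6744)
879^8 ≡ 2889^2 = 8346321 ≡ 3993 (mod 6744)
879^16 ≡ 3993^2 = 15944049 ≡ 1233 (mod 6744)
879^32 ≡ 1233^2 = 1520289 ≡ 2889 (mod 6744)
879^64 ≡ 2889^2 = 8346321 ≡ 3993 (mod 6744)
879^128 ≡ 3993^2 = 15944049 ≡ 1233 (mod 6744)
879^256 ≡ 1233^2 = 1520289 ≡ 2889 (mod 6744)
879^415 = 879^256 × 879^128 × 879^16 × 879^8 × 879^4 × 879^2 × 879^1 ≡ 2889 × 1233 × 1233 × 3993 × 2889 × 3825 × 879 (mod 6744).
Accumulate the product:
2889 × 1233 = 3562137 ≡ 1305
1305 × 1233 = 1609065 ≡ 3993
3993 × 3993 = 15944049 ≡ 1233
1233 × 2889 = 3562137 ≡ 1305
1305 × 3825 = 4991625 ≡ 1065
1065 × 879 = 936135 ≡ 5463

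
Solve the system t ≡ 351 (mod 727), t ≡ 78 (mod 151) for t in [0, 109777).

89772

727⁻¹ mod 151: 727×124 ≡ 1 (mod 151), so 727⁻¹ ≡ 124.
t = 351 + 727×((78 − 351)×124 mod 151) = 351 + 727×123 = 89772.
Check: 89772 mod 727 = 351, 89772 mod 151 = 78. ✓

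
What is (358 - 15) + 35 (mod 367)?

358 - 15 = 343
343 + 35 = 378 ≡ 11 (mod 367)

11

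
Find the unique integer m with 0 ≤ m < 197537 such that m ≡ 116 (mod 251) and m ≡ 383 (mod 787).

174310

251⁻¹ mod 787: 251·486 ≡ 1 (mod 787), so 251⁻¹ ≡ 486.
m = 116 + 251·((383 − 116)·486 mod 787) = 116 + 251·694 = 174310.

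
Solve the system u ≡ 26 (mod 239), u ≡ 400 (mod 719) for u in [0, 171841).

37788

239⁻¹ mod 719: 239×358 ≡ 1 (mod 719), so 239⁻¹ ≡ 358.
u = 26 + 239×((400 − 26)×358 mod 719) = 26 + 239×158 = 37788.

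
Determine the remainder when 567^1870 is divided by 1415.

284

By square-and-multiply:
1870 in binary is 11101001110, i.e. 1870 = 1024 + 512 + 256 + 64 + 8 + 4 + 2.
567^1 ≡ 567 (mod 1415)
567^2 ≡ 567^2 = 321489 ≡ 284 (mod 1415)
567^4 ≡ 284^2 = 80656 ≡ 1 (mod 1415)
567^8 ≡ 1^2 = 1 (mod 1415)
567^16 ≡ 1^2 = 1 (mod 1415)
567^32 ≡ 1^2 = 1 (mod 1415)
567^64 ≡ 1^2 = 1 (mod 1415)
567^128 ≡ 1^2 = 1 (mod 1415)
567^256 ≡ 1^2 = 1 (mod 1415)
567^512 ≡ 1^2 = 1 (mod 1415)
567^1024 ≡ 1^2 = 1 (mod 1415)
567^1870 = 567^1024 × 567^512 × 567^256 × 567^64 × 567^8 × 567^4 × 567^2 ≡ 1 × 1 × 1 × 1 × 1 × 1 × 284 (mod 1415).
Accumulate the product:
1 × 1 = 1
1 × 1 = 1
1 × 1 = 1
1 × 1 = 1
1 × 1 = 1
1 × 284 = 284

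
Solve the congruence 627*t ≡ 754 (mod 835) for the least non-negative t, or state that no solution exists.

727

gcd(627, 835) = 1, so a unique solution mod 835 exists.
627⁻¹ ≡ 558 (mod 835).
t ≡ 558*754 ≡ 727 (mod 835).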